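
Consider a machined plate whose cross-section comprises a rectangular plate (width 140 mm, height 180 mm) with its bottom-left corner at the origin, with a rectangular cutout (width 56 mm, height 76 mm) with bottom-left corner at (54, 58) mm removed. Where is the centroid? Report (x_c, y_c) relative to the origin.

x_c = 67.56 mm, y_c = 88.78 mm

Part | A | x̄ᵢ | ȳᵢ | A·x̄ᵢ | A·ȳᵢ
plate | 25200.00 | 70.00 | 90.00 | 1764000.00 | 2268000.00
hole | -4256.00 | 82.00 | 96.00 | -348992.00 | -408576.00
Σ | 20944.00 |  |  | 1415008.00 | 1859424.00
x_c = 1415008.00 / 20944.00 = 67.56 mm
y_c = 1859424.00 / 20944.00 = 88.78 mm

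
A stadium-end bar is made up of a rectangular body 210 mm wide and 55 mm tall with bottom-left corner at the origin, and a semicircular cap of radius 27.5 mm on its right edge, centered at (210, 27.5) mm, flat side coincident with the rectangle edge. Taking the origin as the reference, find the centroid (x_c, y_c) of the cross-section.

x_c = 115.88 mm, y_c = 27.50 mm

Part | A | x̄ᵢ | ȳᵢ | A·x̄ᵢ | A·ȳᵢ
rectangular body | 11550.00 | 105.00 | 27.50 | 1212750.00 | 317625.00
semicircular end | 1187.91 | 221.67 | 27.50 | 263326.67 | 32667.65
Σ | 12737.91 |  |  | 1476076.67 | 350292.65
x_c = 1476076.67 / 12737.91 = 115.88 mm
y_c = 350292.65 / 12737.91 = 27.50 mm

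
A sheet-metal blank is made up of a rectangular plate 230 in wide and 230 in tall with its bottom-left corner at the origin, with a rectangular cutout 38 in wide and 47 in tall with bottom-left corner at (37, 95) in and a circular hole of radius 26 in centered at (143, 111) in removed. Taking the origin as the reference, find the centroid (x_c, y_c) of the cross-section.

plate: A = 230 × 230 = 52900.00, centroid at (115.00, 115.00).
hole 1: A = −(38 × 47) = -1786.00, centroid at (56.00, 118.50).
hole 2: A = −π·26² = -2123.72, centroid at (143.00, 111.00).
ΣA = 48990.28 in², ΣAx_c = 5679792.52 in³, ΣAy_c = 5636126.45 in³.
x_c = 5679792.52/48990.28 = 115.94 in; y_c = 5636126.45/48990.28 = 115.05 in.

x_c = 115.94 in, y_c = 115.05 in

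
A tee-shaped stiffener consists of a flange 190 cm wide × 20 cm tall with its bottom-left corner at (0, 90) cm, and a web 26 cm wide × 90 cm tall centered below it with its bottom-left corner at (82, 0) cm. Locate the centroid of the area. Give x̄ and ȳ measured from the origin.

x̄ = 95.00 cm, ȳ = 79.04 cm

Part | A | x̄ᵢ | ȳᵢ | A·x̄ᵢ | A·ȳᵢ
web | 2340.00 | 95.00 | 45.00 | 222300.00 | 105300.00
flange | 3800.00 | 95.00 | 100.00 | 361000.00 | 380000.00
Σ | 6140.00 |  |  | 583300.00 | 485300.00
x̄ = 583300.00 / 6140.00 = 95.00 cm
ȳ = 485300.00 / 6140.00 = 79.04 cm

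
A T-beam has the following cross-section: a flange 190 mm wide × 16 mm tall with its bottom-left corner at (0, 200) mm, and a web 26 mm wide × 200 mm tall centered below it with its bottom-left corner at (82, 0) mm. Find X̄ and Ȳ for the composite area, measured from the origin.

X̄ = 95.00 mm, Ȳ = 139.84 mm

web: A = 26 × 200 = 5200.00, centroid at (95.00, 100.00).
flange: A = 190 × 16 = 3040.00, centroid at (95.00, 208.00).
ΣA = 8240.00 mm², ΣAX̄ = 782800.00 mm³, ΣAȲ = 1152320.00 mm³.
X̄ = 782800.00/8240.00 = 95.00 mm; Ȳ = 1152320.00/8240.00 = 139.84 mm.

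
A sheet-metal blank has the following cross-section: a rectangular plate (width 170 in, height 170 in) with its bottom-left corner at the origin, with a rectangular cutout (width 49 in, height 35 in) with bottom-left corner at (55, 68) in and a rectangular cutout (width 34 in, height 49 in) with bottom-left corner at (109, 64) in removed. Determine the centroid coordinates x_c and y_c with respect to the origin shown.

x_c = 82.69 in, y_c = 84.74 in

plate: A = 170 × 170 = 28900.00, centroid at (85.00, 85.00).
hole 1: A = −(49 × 35) = -1715.00, centroid at (79.50, 85.50).
hole 2: A = −(34 × 49) = -1666.00, centroid at (126.00, 88.50).
ΣA = 25519.00 in²
ΣAx_c = (28900.00)(85.00) + (-1715.00)(79.50) + (-1666.00)(126.00) = 2110241.50 in³
ΣAy_c = (28900.00)(85.00) + (-1715.00)(85.50) + (-1666.00)(88.50) = 2162426.50 in³
x_c = 2110241.50 / 25519.00 = 82.69 in
y_c = 2162426.50 / 25519.00 = 84.74 in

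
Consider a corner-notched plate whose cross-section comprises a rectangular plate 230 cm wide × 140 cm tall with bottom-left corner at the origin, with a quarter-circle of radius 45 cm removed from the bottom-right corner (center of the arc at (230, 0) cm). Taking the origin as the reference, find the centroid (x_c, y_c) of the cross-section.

x_c = 110.02 cm, y_c = 72.64 cm

plate: A = 230 × 140 = 32200.00, centroid at (115.00, 70.00).
removed quarter-circle: A = −¼π·45² = -1590.43, centroid at (210.90, 19.10).
ΣA = 30609.57 cm²
ΣAx_c = (32200.00)(115.00) + (-1590.43)(210.90) = 3367575.81 cm³
ΣAy_c = (32200.00)(70.00) + (-1590.43)(19.10) = 2223625.00 cm³
x_c = 3367575.81 / 30609.57 = 110.02 cm
y_c = 2223625.00 / 30609.57 = 72.64 cm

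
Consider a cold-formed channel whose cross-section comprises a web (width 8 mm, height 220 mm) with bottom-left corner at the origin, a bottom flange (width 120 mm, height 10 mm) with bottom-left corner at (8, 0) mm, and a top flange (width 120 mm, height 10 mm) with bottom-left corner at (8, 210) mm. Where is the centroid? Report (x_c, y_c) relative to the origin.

Part | A | x̄ᵢ | ȳᵢ | A·x̄ᵢ | A·ȳᵢ
web | 1760.00 | 4.00 | 110.00 | 7040.00 | 193600.00
bottom flange | 1200.00 | 68.00 | 5.00 | 81600.00 | 6000.00
top flange | 1200.00 | 68.00 | 215.00 | 81600.00 | 258000.00
Σ | 4160.00 |  |  | 170240.00 | 457600.00
x_c = 170240.00 / 4160.00 = 40.92 mm
y_c = 457600.00 / 4160.00 = 110.00 mm

x_c = 40.92 mm, y_c = 110.00 mm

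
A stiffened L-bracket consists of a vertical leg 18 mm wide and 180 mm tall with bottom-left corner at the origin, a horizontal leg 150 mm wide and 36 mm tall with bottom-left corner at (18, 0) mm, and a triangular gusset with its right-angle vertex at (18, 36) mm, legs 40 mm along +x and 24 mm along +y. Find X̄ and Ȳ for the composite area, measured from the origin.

vertical leg: A = 18 × 180 = 3240.00, centroid at (9.00, 90.00).
horizontal leg: A = 150 × 36 = 5400.00, centroid at (93.00, 18.00).
gusset: A = ½·40·24 = 480.00, centroid at (31.33, 44.00).
ΣA = 9120.00 mm²
ΣAX̄ = (3240.00)(9.00) + (5400.00)(93.00) + (480.00)(31.33) = 546400.00 mm³
ΣAȲ = (3240.00)(90.00) + (5400.00)(18.00) + (480.00)(44.00) = 409920.00 mm³
X̄ = 546400.00 / 9120.00 = 59.91 mm
Ȳ = 409920.00 / 9120.00 = 44.95 mm

X̄ = 59.91 mm, Ȳ = 44.95 mm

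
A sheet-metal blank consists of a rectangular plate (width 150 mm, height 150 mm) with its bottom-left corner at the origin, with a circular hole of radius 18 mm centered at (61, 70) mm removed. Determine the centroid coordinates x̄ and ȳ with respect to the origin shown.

x̄ = 75.66 mm, ȳ = 75.24 mm

plate: A = 150 × 150 = 22500.00, centroid at (75.00, 75.00).
hole: A = −π·18² = -1017.88, centroid at (61.00, 70.00).
ΣA = 21482.12 mm²
ΣAx̄ = (22500.00)(75.00) + (-1017.88)(61.00) = 1625409.56 mm³
ΣAȳ = (22500.00)(75.00) + (-1017.88)(70.00) = 1616248.68 mm³
x̄ = 1625409.56 / 21482.12 = 75.66 mm
ȳ = 1616248.68 / 21482.12 = 75.24 mm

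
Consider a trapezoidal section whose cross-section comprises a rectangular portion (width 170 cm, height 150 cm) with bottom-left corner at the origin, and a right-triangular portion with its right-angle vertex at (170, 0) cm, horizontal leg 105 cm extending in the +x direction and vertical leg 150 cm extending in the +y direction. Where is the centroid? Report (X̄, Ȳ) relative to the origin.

Part | A | x̄ᵢ | ȳᵢ | A·x̄ᵢ | A·ȳᵢ
rectangular portion | 25500.00 | 85.00 | 75.00 | 2167500.00 | 1912500.00
triangular portion | 7875.00 | 205.00 | 50.00 | 1614375.00 | 393750.00
Σ | 33375.00 |  |  | 3781875.00 | 2306250.00
X̄ = 3781875.00 / 33375.00 = 113.31 cm
Ȳ = 2306250.00 / 33375.00 = 69.10 cm

X̄ = 113.31 cm, Ȳ = 69.10 cm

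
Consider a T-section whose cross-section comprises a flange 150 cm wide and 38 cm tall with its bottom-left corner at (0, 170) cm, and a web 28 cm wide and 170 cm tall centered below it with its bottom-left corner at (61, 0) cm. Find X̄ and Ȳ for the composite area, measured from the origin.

X̄ = 75.00 cm, Ȳ = 141.67 cm

Part | A | x̄ᵢ | ȳᵢ | A·x̄ᵢ | A·ȳᵢ
web | 4760.00 | 75.00 | 85.00 | 357000.00 | 404600.00
flange | 5700.00 | 75.00 | 189.00 | 427500.00 | 1077300.00
Σ | 10460.00 |  |  | 784500.00 | 1481900.00
X̄ = 784500.00 / 10460.00 = 75.00 cm
Ȳ = 1481900.00 / 10460.00 = 141.67 cm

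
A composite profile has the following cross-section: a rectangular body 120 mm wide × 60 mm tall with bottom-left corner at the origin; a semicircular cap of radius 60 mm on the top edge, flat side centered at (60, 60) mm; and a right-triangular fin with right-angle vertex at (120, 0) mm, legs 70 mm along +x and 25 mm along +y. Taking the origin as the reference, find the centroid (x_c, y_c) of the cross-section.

x_c = 65.31 mm, y_c = 51.46 mm

Part | A | x̄ᵢ | ȳᵢ | A·x̄ᵢ | A·ȳᵢ
rectangular body | 7200.00 | 60.00 | 30.00 | 432000.00 | 216000.00
semicircular top | 5654.87 | 60.00 | 85.46 | 339292.01 | 483292.01
triangular fin | 875.00 | 143.33 | 8.33 | 125416.67 | 7291.67
Σ | 13729.87 |  |  | 896708.67 | 706583.67
x_c = 896708.67 / 13729.87 = 65.31 mm
y_c = 706583.67 / 13729.87 = 51.46 mm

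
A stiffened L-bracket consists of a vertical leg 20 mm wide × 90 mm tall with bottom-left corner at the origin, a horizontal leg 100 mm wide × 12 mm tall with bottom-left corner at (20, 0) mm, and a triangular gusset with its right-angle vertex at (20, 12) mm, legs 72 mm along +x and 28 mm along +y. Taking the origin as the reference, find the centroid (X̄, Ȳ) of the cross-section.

vertical leg: A = 20 × 90 = 1800.00, centroid at (10.00, 45.00).
horizontal leg: A = 100 × 12 = 1200.00, centroid at (70.00, 6.00).
gusset: A = ½·72·28 = 1008.00, centroid at (44.00, 21.33).
ΣA = 4008.00 mm², ΣAX̄ = 146352.00 mm³, ΣAȲ = 109704.00 mm³.
X̄ = 146352.00/4008.00 = 36.51 mm; Ȳ = 109704.00/4008.00 = 27.37 mm.

X̄ = 36.51 mm, Ȳ = 27.37 mm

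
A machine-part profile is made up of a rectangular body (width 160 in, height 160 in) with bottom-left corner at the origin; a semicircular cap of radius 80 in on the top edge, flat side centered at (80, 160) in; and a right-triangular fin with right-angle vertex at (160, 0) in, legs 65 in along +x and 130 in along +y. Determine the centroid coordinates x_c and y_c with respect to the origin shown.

Part | A | x̄ᵢ | ȳᵢ | A·x̄ᵢ | A·ȳᵢ
rectangular body | 25600.00 | 80.00 | 80.00 | 2048000.00 | 2048000.00
semicircular top | 10053.10 | 80.00 | 193.95 | 804247.72 | 1949828.77
triangular fin | 4225.00 | 181.67 | 43.33 | 767541.67 | 183083.33
Σ | 39878.10 |  |  | 3619789.39 | 4180912.11
x_c = 3619789.39 / 39878.10 = 90.77 in
y_c = 4180912.11 / 39878.10 = 104.84 in

x_c = 90.77 in, y_c = 104.84 in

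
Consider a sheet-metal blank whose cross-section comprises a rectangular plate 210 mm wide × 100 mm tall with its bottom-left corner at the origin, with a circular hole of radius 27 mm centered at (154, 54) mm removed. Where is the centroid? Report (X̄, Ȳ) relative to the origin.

X̄ = 99.00 mm, Ȳ = 49.51 mm

Part | A | x̄ᵢ | ȳᵢ | A·x̄ᵢ | A·ȳᵢ
plate | 21000.00 | 105.00 | 50.00 | 2205000.00 | 1050000.00
hole | -2290.22 | 154.00 | 54.00 | -352694.04 | -123671.94
Σ | 18709.78 |  |  | 1852305.96 | 926328.06
X̄ = 1852305.96 / 18709.78 = 99.00 mm
Ȳ = 926328.06 / 18709.78 = 49.51 mm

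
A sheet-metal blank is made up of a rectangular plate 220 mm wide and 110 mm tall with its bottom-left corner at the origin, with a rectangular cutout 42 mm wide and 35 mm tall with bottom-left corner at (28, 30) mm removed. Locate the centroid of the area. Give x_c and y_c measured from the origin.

plate: A = 220 × 110 = 24200.00, centroid at (110.00, 55.00).
hole: A = −(42 × 35) = -1470.00, centroid at (49.00, 47.50).
ΣA = 22730.00 mm², ΣAx_c = 2589970.00 mm³, ΣAy_c = 1261175.00 mm³.
x_c = 2589970.00/22730.00 = 113.95 mm; y_c = 1261175.00/22730.00 = 55.49 mm.

x_c = 113.95 mm, y_c = 55.49 mm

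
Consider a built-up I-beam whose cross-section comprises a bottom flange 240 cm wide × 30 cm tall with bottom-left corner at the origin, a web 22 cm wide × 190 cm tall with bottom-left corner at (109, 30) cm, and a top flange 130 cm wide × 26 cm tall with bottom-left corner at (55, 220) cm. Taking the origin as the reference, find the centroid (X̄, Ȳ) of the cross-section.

X̄ = 120.00 cm, Ȳ = 96.07 cm

bottom flange: A = 240 × 30 = 7200.00, centroid at (120.00, 15.00).
web: A = 22 × 190 = 4180.00, centroid at (120.00, 125.00).
top flange: A = 130 × 26 = 3380.00, centroid at (120.00, 233.00).
ΣA = 14760.00 cm²
ΣAX̄ = (7200.00)(120.00) + (4180.00)(120.00) + (3380.00)(120.00) = 1771200.00 cm³
ΣAȲ = (7200.00)(15.00) + (4180.00)(125.00) + (3380.00)(233.00) = 1418040.00 cm³
X̄ = 1771200.00 / 14760.00 = 120.00 cm
Ȳ = 1418040.00 / 14760.00 = 96.07 cm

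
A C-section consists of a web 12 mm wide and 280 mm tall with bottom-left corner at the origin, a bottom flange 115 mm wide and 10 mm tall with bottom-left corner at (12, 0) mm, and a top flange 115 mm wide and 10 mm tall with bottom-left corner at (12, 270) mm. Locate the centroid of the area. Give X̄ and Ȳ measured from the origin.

X̄ = 31.80 mm, Ȳ = 140.00 mm

Part | A | x̄ᵢ | ȳᵢ | A·x̄ᵢ | A·ȳᵢ
web | 3360.00 | 6.00 | 140.00 | 20160.00 | 470400.00
bottom flange | 1150.00 | 69.50 | 5.00 | 79925.00 | 5750.00
top flange | 1150.00 | 69.50 | 275.00 | 79925.00 | 316250.00
Σ | 5660.00 |  |  | 180010.00 | 792400.00
X̄ = 180010.00 / 5660.00 = 31.80 mm
Ȳ = 792400.00 / 5660.00 = 140.00 mm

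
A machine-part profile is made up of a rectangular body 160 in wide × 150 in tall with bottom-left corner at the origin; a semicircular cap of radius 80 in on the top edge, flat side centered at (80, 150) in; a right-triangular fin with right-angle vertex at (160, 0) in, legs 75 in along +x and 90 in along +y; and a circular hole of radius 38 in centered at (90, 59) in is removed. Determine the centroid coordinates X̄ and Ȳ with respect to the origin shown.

X̄ = 89.39 in, Ȳ = 105.89 in

rectangular body: A = 160 × 150 = 24000.00, centroid at (80.00, 75.00).
semicircular top: A = ½π·80² = 10053.10, centroid at (80.00, 183.95).
triangular fin: A = ½·75·90 = 3375.00, centroid at (185.00, 30.00).
hole: A = −π·38² = -4536.46, centroid at (90.00, 59.00).
ΣA = 32891.64 in², ΣAX̄ = 2940341.34 in³, ΣAȲ = 3482896.68 in³.
X̄ = 2940341.34/32891.64 = 89.39 in; Ȳ = 3482896.68/32891.64 = 105.89 in.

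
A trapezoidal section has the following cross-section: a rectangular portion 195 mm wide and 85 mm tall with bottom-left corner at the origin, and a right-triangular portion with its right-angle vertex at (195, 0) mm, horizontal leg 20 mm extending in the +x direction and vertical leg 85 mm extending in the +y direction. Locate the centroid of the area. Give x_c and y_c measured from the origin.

rectangular portion: A = 195 × 85 = 16575.00, centroid at (97.50, 42.50).
triangular portion: A = ½·20·85 = 850.00, centroid at (201.67, 28.33).
ΣA = 17425.00 mm²
ΣAx_c = (16575.00)(97.50) + (850.00)(201.67) = 1787479.17 mm³
ΣAy_c = (16575.00)(42.50) + (850.00)(28.33) = 728520.83 mm³
x_c = 1787479.17 / 17425.00 = 102.58 mm
y_c = 728520.83 / 17425.00 = 41.81 mm

x_c = 102.58 mm, y_c = 41.81 mm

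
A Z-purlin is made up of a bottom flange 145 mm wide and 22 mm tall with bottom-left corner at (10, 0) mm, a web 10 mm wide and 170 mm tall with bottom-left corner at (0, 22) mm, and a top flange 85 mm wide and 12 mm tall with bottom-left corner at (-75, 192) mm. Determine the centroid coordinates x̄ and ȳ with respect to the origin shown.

Part | A | x̄ᵢ | ȳᵢ | A·x̄ᵢ | A·ȳᵢ
bottom flange | 3190.00 | 82.50 | 11.00 | 263175.00 | 35090.00
web | 1700.00 | 5.00 | 107.00 | 8500.00 | 181900.00
top flange | 1020.00 | -32.50 | 198.00 | -33150.00 | 201960.00
Σ | 5910.00 |  |  | 238525.00 | 418950.00
x̄ = 238525.00 / 5910.00 = 40.36 mm
ȳ = 418950.00 / 5910.00 = 70.89 mm

x̄ = 40.36 mm, ȳ = 70.89 mm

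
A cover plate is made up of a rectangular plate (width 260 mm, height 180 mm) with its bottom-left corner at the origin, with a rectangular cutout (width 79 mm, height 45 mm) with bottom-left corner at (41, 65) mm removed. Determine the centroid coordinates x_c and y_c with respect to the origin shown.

Part | A | x̄ᵢ | ȳᵢ | A·x̄ᵢ | A·ȳᵢ
plate | 46800.00 | 130.00 | 90.00 | 6084000.00 | 4212000.00
hole | -3555.00 | 80.50 | 87.50 | -286177.50 | -311062.50
Σ | 43245.00 |  |  | 5797822.50 | 3900937.50
x_c = 5797822.50 / 43245.00 = 134.07 mm
y_c = 3900937.50 / 43245.00 = 90.21 mm

x_c = 134.07 mm, y_c = 90.21 mm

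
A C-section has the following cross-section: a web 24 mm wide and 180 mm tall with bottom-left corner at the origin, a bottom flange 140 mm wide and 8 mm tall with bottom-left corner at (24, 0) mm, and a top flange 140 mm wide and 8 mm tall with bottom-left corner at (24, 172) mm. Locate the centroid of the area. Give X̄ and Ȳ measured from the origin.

web: A = 24 × 180 = 4320.00, centroid at (12.00, 90.00).
bottom flange: A = 140 × 8 = 1120.00, centroid at (94.00, 4.00).
top flange: A = 140 × 8 = 1120.00, centroid at (94.00, 176.00).
ΣA = 6560.00 mm², ΣAX̄ = 262400.00 mm³, ΣAȲ = 590400.00 mm³.
X̄ = 262400.00/6560.00 = 40.00 mm; Ȳ = 590400.00/6560.00 = 90.00 mm.

X̄ = 40.00 mm, Ȳ = 90.00 mm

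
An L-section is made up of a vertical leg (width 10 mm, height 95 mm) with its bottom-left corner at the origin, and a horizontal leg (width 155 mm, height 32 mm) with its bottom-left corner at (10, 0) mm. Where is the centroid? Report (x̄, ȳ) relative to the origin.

x̄ = 74.24 mm, ȳ = 21.06 mm

vertical leg: A = 10 × 95 = 950.00, centroid at (5.00, 47.50).
horizontal leg: A = 155 × 32 = 4960.00, centroid at (87.50, 16.00).
ΣA = 5910.00 mm², ΣAx̄ = 438750.00 mm³, ΣAȳ = 124485.00 mm³.
x̄ = 438750.00/5910.00 = 74.24 mm; ȳ = 124485.00/5910.00 = 21.06 mm.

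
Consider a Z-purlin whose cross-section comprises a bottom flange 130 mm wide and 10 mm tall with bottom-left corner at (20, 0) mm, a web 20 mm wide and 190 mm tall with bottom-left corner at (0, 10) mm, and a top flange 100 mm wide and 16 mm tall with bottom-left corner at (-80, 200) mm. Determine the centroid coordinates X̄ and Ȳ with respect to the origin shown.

X̄ = 15.00 mm, Ȳ = 110.19 mm

bottom flange: A = 130 × 10 = 1300.00, centroid at (85.00, 5.00).
web: A = 20 × 190 = 3800.00, centroid at (10.00, 105.00).
top flange: A = 100 × 16 = 1600.00, centroid at (-30.00, 208.00).
ΣA = 6700.00 mm², ΣAX̄ = 100500.00 mm³, ΣAȲ = 738300.00 mm³.
X̄ = 100500.00/6700.00 = 15.00 mm; Ȳ = 738300.00/6700.00 = 110.19 mm.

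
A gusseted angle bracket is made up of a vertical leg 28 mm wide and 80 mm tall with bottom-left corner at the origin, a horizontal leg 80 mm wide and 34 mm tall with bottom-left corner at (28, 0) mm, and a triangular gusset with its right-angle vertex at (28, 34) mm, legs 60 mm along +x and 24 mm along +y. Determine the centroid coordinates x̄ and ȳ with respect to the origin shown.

vertical leg: A = 28 × 80 = 2240.00, centroid at (14.00, 40.00).
horizontal leg: A = 80 × 34 = 2720.00, centroid at (68.00, 17.00).
gusset: A = ½·60·24 = 720.00, centroid at (48.00, 42.00).
ΣA = 5680.00 mm²
ΣAx̄ = (2240.00)(14.00) + (2720.00)(68.00) + (720.00)(48.00) = 250880.00 mm³
ΣAȳ = (2240.00)(40.00) + (2720.00)(17.00) + (720.00)(42.00) = 166080.00 mm³
x̄ = 250880.00 / 5680.00 = 44.17 mm
ȳ = 166080.00 / 5680.00 = 29.24 mm

x̄ = 44.17 mm, ȳ = 29.24 mm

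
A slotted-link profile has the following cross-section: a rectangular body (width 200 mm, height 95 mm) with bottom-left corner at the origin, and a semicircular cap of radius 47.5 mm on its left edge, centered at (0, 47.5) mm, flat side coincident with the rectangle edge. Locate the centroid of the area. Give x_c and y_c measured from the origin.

x_c = 81.11 mm, y_c = 47.50 mm

Part | A | x̄ᵢ | ȳᵢ | A·x̄ᵢ | A·ȳᵢ
rectangular body | 19000.00 | 100.00 | 47.50 | 1900000.00 | 902500.00
semicircular end | 3544.11 | -20.16 | 47.50 | -71447.92 | 168345.19
Σ | 22544.11 |  |  | 1828552.08 | 1070845.19
x_c = 1828552.08 / 22544.11 = 81.11 mm
y_c = 1070845.19 / 22544.11 = 47.50 mm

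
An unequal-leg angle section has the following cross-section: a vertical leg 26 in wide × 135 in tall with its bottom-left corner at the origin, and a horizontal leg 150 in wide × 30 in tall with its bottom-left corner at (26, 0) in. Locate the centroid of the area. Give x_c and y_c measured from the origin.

x_c = 62.44 in, y_c = 38.01 in

Part | A | x̄ᵢ | ȳᵢ | A·x̄ᵢ | A·ȳᵢ
vertical leg | 3510.00 | 13.00 | 67.50 | 45630.00 | 236925.00
horizontal leg | 4500.00 | 101.00 | 15.00 | 454500.00 | 67500.00
Σ | 8010.00 |  |  | 500130.00 | 304425.00
x_c = 500130.00 / 8010.00 = 62.44 in
y_c = 304425.00 / 8010.00 = 38.01 in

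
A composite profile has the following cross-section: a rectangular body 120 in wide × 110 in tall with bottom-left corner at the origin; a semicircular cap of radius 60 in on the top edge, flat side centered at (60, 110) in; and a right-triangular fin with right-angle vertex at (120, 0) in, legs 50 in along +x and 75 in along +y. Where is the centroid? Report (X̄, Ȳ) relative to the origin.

X̄ = 66.93 in, Ȳ = 74.24 in

Part | A | x̄ᵢ | ȳᵢ | A·x̄ᵢ | A·ȳᵢ
rectangular body | 13200.00 | 60.00 | 55.00 | 792000.00 | 726000.00
semicircular top | 5654.87 | 60.00 | 135.46 | 339292.01 | 766035.35
triangular fin | 1875.00 | 136.67 | 25.00 | 256250.00 | 46875.00
Σ | 20729.87 |  |  | 1387542.01 | 1538910.35
X̄ = 1387542.01 / 20729.87 = 66.93 in
Ȳ = 1538910.35 / 20729.87 = 74.24 in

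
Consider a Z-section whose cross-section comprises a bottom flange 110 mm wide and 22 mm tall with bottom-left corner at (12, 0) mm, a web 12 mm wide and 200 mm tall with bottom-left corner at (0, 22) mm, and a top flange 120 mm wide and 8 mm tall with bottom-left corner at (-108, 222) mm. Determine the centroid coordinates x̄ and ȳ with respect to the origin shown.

x̄ = 22.57 mm, ȳ = 92.80 mm

bottom flange: A = 110 × 22 = 2420.00, centroid at (67.00, 11.00).
web: A = 12 × 200 = 2400.00, centroid at (6.00, 122.00).
top flange: A = 120 × 8 = 960.00, centroid at (-48.00, 226.00).
ΣA = 5780.00 mm², ΣAx̄ = 130460.00 mm³, ΣAȳ = 536380.00 mm³.
x̄ = 130460.00/5780.00 = 22.57 mm; ȳ = 536380.00/5780.00 = 92.80 mm.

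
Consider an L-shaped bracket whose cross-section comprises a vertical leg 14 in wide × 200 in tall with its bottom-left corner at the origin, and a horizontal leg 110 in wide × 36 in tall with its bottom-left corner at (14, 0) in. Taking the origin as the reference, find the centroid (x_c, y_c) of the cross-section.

vertical leg: A = 14 × 200 = 2800.00, centroid at (7.00, 100.00).
horizontal leg: A = 110 × 36 = 3960.00, centroid at (69.00, 18.00).
ΣA = 6760.00 in², ΣAx_c = 292840.00 in³, ΣAy_c = 351280.00 in³.
x_c = 292840.00/6760.00 = 43.32 in; y_c = 351280.00/6760.00 = 51.96 in.

x_c = 43.32 in, y_c = 51.96 in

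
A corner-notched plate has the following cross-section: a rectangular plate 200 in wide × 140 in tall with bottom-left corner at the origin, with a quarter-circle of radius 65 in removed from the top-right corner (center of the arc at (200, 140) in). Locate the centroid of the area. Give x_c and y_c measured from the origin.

plate: A = 200 × 140 = 28000.00, centroid at (100.00, 70.00).
removed quarter-circle: A = −¼π·65² = -3318.31, centroid at (172.41, 112.41).
ΣA = 24681.69 in²
ΣAx_c = (28000.00)(100.00) + (-3318.31)(172.41) = 2227880.22 in³
ΣAy_c = (28000.00)(70.00) + (-3318.31)(112.41) = 1586978.65 in³
x_c = 2227880.22 / 24681.69 = 90.26 in
y_c = 1586978.65 / 24681.69 = 64.30 in

x_c = 90.26 in, y_c = 64.30 in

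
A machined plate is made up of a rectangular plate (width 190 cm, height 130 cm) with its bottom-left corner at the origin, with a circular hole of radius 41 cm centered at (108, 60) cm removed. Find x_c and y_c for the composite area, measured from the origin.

x_c = 91.46 cm, y_c = 66.36 cm

Part | A | x̄ᵢ | ȳᵢ | A·x̄ᵢ | A·ȳᵢ
plate | 24700.00 | 95.00 | 65.00 | 2346500.00 | 1605500.00
hole | -5281.02 | 108.00 | 60.00 | -570349.86 | -316861.04
Σ | 19418.98 |  |  | 1776150.14 | 1288638.96
x_c = 1776150.14 / 19418.98 = 91.46 cm
y_c = 1288638.96 / 19418.98 = 66.36 cm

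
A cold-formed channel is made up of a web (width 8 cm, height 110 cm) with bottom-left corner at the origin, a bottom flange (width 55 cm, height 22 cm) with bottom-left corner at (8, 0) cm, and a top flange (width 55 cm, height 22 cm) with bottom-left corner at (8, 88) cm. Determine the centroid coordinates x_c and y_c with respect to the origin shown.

x_c = 27.10 cm, y_c = 55.00 cm

web: A = 8 × 110 = 880.00, centroid at (4.00, 55.00).
bottom flange: A = 55 × 22 = 1210.00, centroid at (35.50, 11.00).
top flange: A = 55 × 22 = 1210.00, centroid at (35.50, 99.00).
ΣA = 3300.00 cm²
ΣAx_c = (880.00)(4.00) + (1210.00)(35.50) + (1210.00)(35.50) = 89430.00 cm³
ΣAy_c = (880.00)(55.00) + (1210.00)(11.00) + (1210.00)(99.00) = 181500.00 cm³
x_c = 89430.00 / 3300.00 = 27.10 cm
y_c = 181500.00 / 3300.00 = 55.00 cm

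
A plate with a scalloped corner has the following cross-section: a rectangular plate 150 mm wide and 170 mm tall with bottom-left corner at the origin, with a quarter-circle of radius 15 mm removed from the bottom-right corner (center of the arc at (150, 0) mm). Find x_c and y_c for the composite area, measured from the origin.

x_c = 74.52 mm, y_c = 85.55 mm

plate: A = 150 × 170 = 25500.00, centroid at (75.00, 85.00).
removed quarter-circle: A = −¼π·15² = -176.71, centroid at (143.63, 6.37).
ΣA = 25323.29 mm², ΣAx_c = 1887117.81 mm³, ΣAy_c = 2166375.00 mm³.
x_c = 1887117.81/25323.29 = 74.52 mm; y_c = 2166375.00/25323.29 = 85.55 mm.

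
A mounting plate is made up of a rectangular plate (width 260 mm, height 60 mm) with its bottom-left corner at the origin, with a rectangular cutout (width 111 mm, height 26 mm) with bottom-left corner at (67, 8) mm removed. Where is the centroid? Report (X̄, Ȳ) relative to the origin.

X̄ = 131.70 mm, Ȳ = 32.04 mm

plate: A = 260 × 60 = 15600.00, centroid at (130.00, 30.00).
hole: A = −(111 × 26) = -2886.00, centroid at (122.50, 21.00).
ΣA = 12714.00 mm², ΣAX̄ = 1674465.00 mm³, ΣAȲ = 407394.00 mm³.
X̄ = 1674465.00/12714.00 = 131.70 mm; Ȳ = 407394.00/12714.00 = 32.04 mm.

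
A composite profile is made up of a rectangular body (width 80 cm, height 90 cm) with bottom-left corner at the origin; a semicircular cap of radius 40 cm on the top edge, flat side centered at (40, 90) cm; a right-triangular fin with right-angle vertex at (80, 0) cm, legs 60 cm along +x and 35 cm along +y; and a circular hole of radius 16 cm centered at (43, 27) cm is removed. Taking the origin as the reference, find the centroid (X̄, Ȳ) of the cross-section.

X̄ = 46.08 cm, Ȳ = 58.58 cm

Part | A | x̄ᵢ | ȳᵢ | A·x̄ᵢ | A·ȳᵢ
rectangular body | 7200.00 | 40.00 | 45.00 | 288000.00 | 324000.00
semicircular top | 2513.27 | 40.00 | 106.98 | 100530.96 | 268861.34
triangular fin | 1050.00 | 100.00 | 11.67 | 105000.00 | 12250.00
hole | -804.25 | 43.00 | 27.00 | -34582.65 | -21714.69
Σ | 9959.03 |  |  | 458948.31 | 583396.65
X̄ = 458948.31 / 9959.03 = 46.08 cm
Ȳ = 583396.65 / 9959.03 = 58.58 cm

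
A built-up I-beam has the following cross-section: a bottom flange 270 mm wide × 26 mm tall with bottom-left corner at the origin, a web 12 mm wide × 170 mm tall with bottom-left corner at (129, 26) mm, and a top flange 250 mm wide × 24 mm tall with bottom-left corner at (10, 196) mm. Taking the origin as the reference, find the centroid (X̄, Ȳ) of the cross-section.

Part | A | x̄ᵢ | ȳᵢ | A·x̄ᵢ | A·ȳᵢ
bottom flange | 7020.00 | 135.00 | 13.00 | 947700.00 | 91260.00
web | 2040.00 | 135.00 | 111.00 | 275400.00 | 226440.00
top flange | 6000.00 | 135.00 | 208.00 | 810000.00 | 1248000.00
Σ | 15060.00 |  |  | 2033100.00 | 1565700.00
X̄ = 2033100.00 / 15060.00 = 135.00 mm
Ȳ = 1565700.00 / 15060.00 = 103.96 mm

X̄ = 135.00 mm, Ȳ = 103.96 mm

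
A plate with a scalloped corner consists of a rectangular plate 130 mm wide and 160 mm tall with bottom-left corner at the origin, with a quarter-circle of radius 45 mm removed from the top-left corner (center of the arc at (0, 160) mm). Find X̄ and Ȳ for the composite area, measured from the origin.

X̄ = 68.80 mm, Ȳ = 74.96 mm

plate: A = 130 × 160 = 20800.00, centroid at (65.00, 80.00).
removed quarter-circle: A = −¼π·45² = -1590.43, centroid at (19.10, 140.90).
ΣA = 19209.57 mm², ΣAX̄ = 1321625.00 mm³, ΣAȲ = 1439906.00 mm³.
X̄ = 1321625.00/19209.57 = 68.80 mm; Ȳ = 1439906.00/19209.57 = 74.96 mm.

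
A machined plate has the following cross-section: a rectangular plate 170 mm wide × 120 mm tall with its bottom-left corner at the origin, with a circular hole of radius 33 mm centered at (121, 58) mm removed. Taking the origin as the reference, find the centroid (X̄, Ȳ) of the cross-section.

X̄ = 77.75 mm, Ȳ = 60.40 mm

plate: A = 170 × 120 = 20400.00, centroid at (85.00, 60.00).
hole: A = −π·33² = -3421.19, centroid at (121.00, 58.00).
ΣA = 16978.81 mm²
ΣAX̄ = (20400.00)(85.00) + (-3421.19)(121.00) = 1320035.48 mm³
ΣAȲ = (20400.00)(60.00) + (-3421.19)(58.00) = 1025570.72 mm³
X̄ = 1320035.48 / 16978.81 = 77.75 mm
Ȳ = 1025570.72 / 16978.81 = 60.40 mm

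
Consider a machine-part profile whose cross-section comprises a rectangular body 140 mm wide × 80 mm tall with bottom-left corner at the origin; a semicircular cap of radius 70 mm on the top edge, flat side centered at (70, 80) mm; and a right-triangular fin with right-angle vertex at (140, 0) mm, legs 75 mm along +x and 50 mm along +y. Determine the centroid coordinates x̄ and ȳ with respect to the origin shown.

Part | A | x̄ᵢ | ȳᵢ | A·x̄ᵢ | A·ȳᵢ
rectangular body | 11200.00 | 70.00 | 40.00 | 784000.00 | 448000.00
semicircular top | 7696.90 | 70.00 | 109.71 | 538783.14 | 844418.83
triangular fin | 1875.00 | 165.00 | 16.67 | 309375.00 | 31250.00
Σ | 20771.90 |  |  | 1632158.14 | 1323668.83
x̄ = 1632158.14 / 20771.90 = 78.58 mm
ȳ = 1323668.83 / 20771.90 = 63.72 mm

x̄ = 78.58 mm, ȳ = 63.72 mm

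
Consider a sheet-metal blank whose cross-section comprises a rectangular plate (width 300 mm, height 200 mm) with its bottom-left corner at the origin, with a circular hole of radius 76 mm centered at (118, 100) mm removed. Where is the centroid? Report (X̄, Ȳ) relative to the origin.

X̄ = 163.87 mm, Ȳ = 100.00 mm

Part | A | x̄ᵢ | ȳᵢ | A·x̄ᵢ | A·ȳᵢ
plate | 60000.00 | 150.00 | 100.00 | 9000000.00 | 6000000.00
hole | -18145.84 | 118.00 | 100.00 | -2141209.02 | -1814583.92
Σ | 41854.16 |  |  | 6858790.98 | 4185416.08
X̄ = 6858790.98 / 41854.16 = 163.87 mm
Ȳ = 4185416.08 / 41854.16 = 100.00 mm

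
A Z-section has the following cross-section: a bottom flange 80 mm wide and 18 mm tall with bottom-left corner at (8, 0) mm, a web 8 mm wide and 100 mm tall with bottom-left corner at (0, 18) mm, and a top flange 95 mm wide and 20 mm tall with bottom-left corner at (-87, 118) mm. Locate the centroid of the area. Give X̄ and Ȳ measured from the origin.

X̄ = -0.66 mm, Ȳ = 75.01 mm

bottom flange: A = 80 × 18 = 1440.00, centroid at (48.00, 9.00).
web: A = 8 × 100 = 800.00, centroid at (4.00, 68.00).
top flange: A = 95 × 20 = 1900.00, centroid at (-39.50, 128.00).
ΣA = 4140.00 mm²
ΣAX̄ = (1440.00)(48.00) + (800.00)(4.00) + (1900.00)(-39.50) = -2730.00 mm³
ΣAȲ = (1440.00)(9.00) + (800.00)(68.00) + (1900.00)(128.00) = 310560.00 mm³
X̄ = -2730.00 / 4140.00 = -0.66 mm
Ȳ = 310560.00 / 4140.00 = 75.01 mm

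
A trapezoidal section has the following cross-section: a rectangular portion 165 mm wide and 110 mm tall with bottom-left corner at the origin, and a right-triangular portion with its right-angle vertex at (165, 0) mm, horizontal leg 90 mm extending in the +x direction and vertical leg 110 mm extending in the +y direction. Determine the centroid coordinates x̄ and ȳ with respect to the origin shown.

x̄ = 106.61 mm, ȳ = 51.07 mm

Part | A | x̄ᵢ | ȳᵢ | A·x̄ᵢ | A·ȳᵢ
rectangular portion | 18150.00 | 82.50 | 55.00 | 1497375.00 | 998250.00
triangular portion | 4950.00 | 195.00 | 36.67 | 965250.00 | 181500.00
Σ | 23100.00 |  |  | 2462625.00 | 1179750.00
x̄ = 2462625.00 / 23100.00 = 106.61 mm
ȳ = 1179750.00 / 23100.00 = 51.07 mm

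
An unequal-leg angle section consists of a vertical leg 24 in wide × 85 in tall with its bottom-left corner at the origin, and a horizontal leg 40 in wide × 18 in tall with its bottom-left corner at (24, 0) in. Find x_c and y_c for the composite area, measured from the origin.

vertical leg: A = 24 × 85 = 2040.00, centroid at (12.00, 42.50).
horizontal leg: A = 40 × 18 = 720.00, centroid at (44.00, 9.00).
ΣA = 2760.00 in², ΣAx_c = 56160.00 in³, ΣAy_c = 93180.00 in³.
x_c = 56160.00/2760.00 = 20.35 in; y_c = 93180.00/2760.00 = 33.76 in.

x_c = 20.35 in, y_c = 33.76 in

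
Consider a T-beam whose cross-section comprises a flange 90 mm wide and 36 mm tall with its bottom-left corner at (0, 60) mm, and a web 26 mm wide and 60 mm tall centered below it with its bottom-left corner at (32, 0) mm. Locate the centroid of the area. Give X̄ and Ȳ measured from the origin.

X̄ = 45.00 mm, Ȳ = 62.40 mm

Part | A | x̄ᵢ | ȳᵢ | A·x̄ᵢ | A·ȳᵢ
web | 1560.00 | 45.00 | 30.00 | 70200.00 | 46800.00
flange | 3240.00 | 45.00 | 78.00 | 145800.00 | 252720.00
Σ | 4800.00 |  |  | 216000.00 | 299520.00
X̄ = 216000.00 / 4800.00 = 45.00 mm
Ȳ = 299520.00 / 4800.00 = 62.40 mm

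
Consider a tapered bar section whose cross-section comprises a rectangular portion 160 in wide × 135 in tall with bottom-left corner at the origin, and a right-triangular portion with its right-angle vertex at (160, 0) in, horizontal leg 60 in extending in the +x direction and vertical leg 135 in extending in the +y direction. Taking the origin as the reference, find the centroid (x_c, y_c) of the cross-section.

x_c = 95.79 in, y_c = 63.95 in

Part | A | x̄ᵢ | ȳᵢ | A·x̄ᵢ | A·ȳᵢ
rectangular portion | 21600.00 | 80.00 | 67.50 | 1728000.00 | 1458000.00
triangular portion | 4050.00 | 180.00 | 45.00 | 729000.00 | 182250.00
Σ | 25650.00 |  |  | 2457000.00 | 1640250.00
x_c = 2457000.00 / 25650.00 = 95.79 in
y_c = 1640250.00 / 25650.00 = 63.95 in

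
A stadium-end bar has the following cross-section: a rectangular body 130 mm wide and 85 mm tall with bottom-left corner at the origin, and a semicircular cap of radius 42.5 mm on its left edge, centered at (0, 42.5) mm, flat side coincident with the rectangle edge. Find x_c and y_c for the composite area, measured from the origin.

rectangular body: A = 130 × 85 = 11050.00, centroid at (65.00, 42.50).
semicircular end: A = ½π·42.5² = 2837.25, centroid at (-18.04, 42.50).
ΣA = 13887.25 mm², ΣAx_c = 667072.92 mm³, ΣAy_c = 590208.16 mm³.
x_c = 667072.92/13887.25 = 48.03 mm; y_c = 590208.16/13887.25 = 42.50 mm.

x_c = 48.03 mm, y_c = 42.50 mm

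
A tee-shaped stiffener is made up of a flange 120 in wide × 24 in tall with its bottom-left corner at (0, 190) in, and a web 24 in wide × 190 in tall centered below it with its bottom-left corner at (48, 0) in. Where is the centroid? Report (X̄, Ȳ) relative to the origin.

X̄ = 60.00 in, Ȳ = 136.42 in

Part | A | x̄ᵢ | ȳᵢ | A·x̄ᵢ | A·ȳᵢ
web | 4560.00 | 60.00 | 95.00 | 273600.00 | 433200.00
flange | 2880.00 | 60.00 | 202.00 | 172800.00 | 581760.00
Σ | 7440.00 |  |  | 446400.00 | 1014960.00
X̄ = 446400.00 / 7440.00 = 60.00 in
Ȳ = 1014960.00 / 7440.00 = 136.42 in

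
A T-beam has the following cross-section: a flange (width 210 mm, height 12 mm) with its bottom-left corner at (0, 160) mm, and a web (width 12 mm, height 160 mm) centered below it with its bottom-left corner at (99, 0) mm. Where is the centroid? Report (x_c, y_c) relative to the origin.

web: A = 12 × 160 = 1920.00, centroid at (105.00, 80.00).
flange: A = 210 × 12 = 2520.00, centroid at (105.00, 166.00).
ΣA = 4440.00 mm²
ΣAx_c = (1920.00)(105.00) + (2520.00)(105.00) = 466200.00 mm³
ΣAy_c = (1920.00)(80.00) + (2520.00)(166.00) = 571920.00 mm³
x_c = 466200.00 / 4440.00 = 105.00 mm
y_c = 571920.00 / 4440.00 = 128.81 mm

x_c = 105.00 mm, y_c = 128.81 mm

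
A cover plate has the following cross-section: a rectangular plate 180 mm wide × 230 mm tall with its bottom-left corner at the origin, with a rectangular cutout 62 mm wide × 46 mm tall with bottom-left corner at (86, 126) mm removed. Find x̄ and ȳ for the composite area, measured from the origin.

x̄ = 88.00 mm, ȳ = 112.48 mm

Part | A | x̄ᵢ | ȳᵢ | A·x̄ᵢ | A·ȳᵢ
plate | 41400.00 | 90.00 | 115.00 | 3726000.00 | 4761000.00
hole | -2852.00 | 117.00 | 149.00 | -333684.00 | -424948.00
Σ | 38548.00 |  |  | 3392316.00 | 4336052.00
x̄ = 3392316.00 / 38548.00 = 88.00 mm
ȳ = 4336052.00 / 38548.00 = 112.48 mm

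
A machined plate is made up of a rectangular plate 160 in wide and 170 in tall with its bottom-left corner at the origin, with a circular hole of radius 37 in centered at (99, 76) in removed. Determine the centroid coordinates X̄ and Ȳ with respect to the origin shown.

plate: A = 160 × 170 = 27200.00, centroid at (80.00, 85.00).
hole: A = −π·37² = -4300.84, centroid at (99.00, 76.00).
ΣA = 22899.16 in²
ΣAX̄ = (27200.00)(80.00) + (-4300.84)(99.00) = 1750216.81 in³
ΣAȲ = (27200.00)(85.00) + (-4300.84)(76.00) = 1985136.13 in³
X̄ = 1750216.81 / 22899.16 = 76.43 in
Ȳ = 1985136.13 / 22899.16 = 86.69 in

X̄ = 76.43 in, Ȳ = 86.69 in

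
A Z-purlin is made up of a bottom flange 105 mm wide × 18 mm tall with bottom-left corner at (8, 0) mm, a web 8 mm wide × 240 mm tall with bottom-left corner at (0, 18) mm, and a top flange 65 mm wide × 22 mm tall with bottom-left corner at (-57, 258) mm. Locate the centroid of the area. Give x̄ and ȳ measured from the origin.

x̄ = 16.60 mm, ȳ = 127.22 mm

Part | A | x̄ᵢ | ȳᵢ | A·x̄ᵢ | A·ȳᵢ
bottom flange | 1890.00 | 60.50 | 9.00 | 114345.00 | 17010.00
web | 1920.00 | 4.00 | 138.00 | 7680.00 | 264960.00
top flange | 1430.00 | -24.50 | 269.00 | -35035.00 | 384670.00
Σ | 5240.00 |  |  | 86990.00 | 666640.00
x̄ = 86990.00 / 5240.00 = 16.60 mm
ȳ = 666640.00 / 5240.00 = 127.22 mm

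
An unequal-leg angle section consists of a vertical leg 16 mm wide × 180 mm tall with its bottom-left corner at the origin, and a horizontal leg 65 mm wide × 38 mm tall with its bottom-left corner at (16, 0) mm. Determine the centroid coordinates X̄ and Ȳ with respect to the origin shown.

Part | A | x̄ᵢ | ȳᵢ | A·x̄ᵢ | A·ȳᵢ
vertical leg | 2880.00 | 8.00 | 90.00 | 23040.00 | 259200.00
horizontal leg | 2470.00 | 48.50 | 19.00 | 119795.00 | 46930.00
Σ | 5350.00 |  |  | 142835.00 | 306130.00
X̄ = 142835.00 / 5350.00 = 26.70 mm
Ȳ = 306130.00 / 5350.00 = 57.22 mm

X̄ = 26.70 mm, Ȳ = 57.22 mm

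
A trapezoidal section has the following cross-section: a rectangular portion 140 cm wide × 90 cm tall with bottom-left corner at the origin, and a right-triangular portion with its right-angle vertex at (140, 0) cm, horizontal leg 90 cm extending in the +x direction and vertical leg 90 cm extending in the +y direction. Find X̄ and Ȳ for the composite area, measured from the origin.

X̄ = 94.32 cm, Ȳ = 41.35 cm

Part | A | x̄ᵢ | ȳᵢ | A·x̄ᵢ | A·ȳᵢ
rectangular portion | 12600.00 | 70.00 | 45.00 | 882000.00 | 567000.00
triangular portion | 4050.00 | 170.00 | 30.00 | 688500.00 | 121500.00
Σ | 16650.00 |  |  | 1570500.00 | 688500.00
X̄ = 1570500.00 / 16650.00 = 94.32 cm
Ȳ = 688500.00 / 16650.00 = 41.35 cm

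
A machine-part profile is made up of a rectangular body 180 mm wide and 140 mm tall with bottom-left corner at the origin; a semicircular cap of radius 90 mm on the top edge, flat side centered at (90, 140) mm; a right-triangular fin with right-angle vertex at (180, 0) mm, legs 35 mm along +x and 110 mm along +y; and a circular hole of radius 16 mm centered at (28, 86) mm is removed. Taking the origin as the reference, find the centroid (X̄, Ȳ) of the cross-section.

X̄ = 96.29 mm, Ȳ = 103.29 mm

Part | A | x̄ᵢ | ȳᵢ | A·x̄ᵢ | A·ȳᵢ
rectangular body | 25200.00 | 90.00 | 70.00 | 2268000.00 | 1764000.00
semicircular top | 12723.45 | 90.00 | 178.20 | 1145110.52 | 2267283.03
triangular fin | 1925.00 | 191.67 | 36.67 | 368958.33 | 70583.33
hole | -804.25 | 28.00 | 86.00 | -22518.94 | -69165.30
Σ | 39044.20 |  |  | 3759549.92 | 4032701.06
X̄ = 3759549.92 / 39044.20 = 96.29 mm
Ȳ = 4032701.06 / 39044.20 = 103.29 mm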